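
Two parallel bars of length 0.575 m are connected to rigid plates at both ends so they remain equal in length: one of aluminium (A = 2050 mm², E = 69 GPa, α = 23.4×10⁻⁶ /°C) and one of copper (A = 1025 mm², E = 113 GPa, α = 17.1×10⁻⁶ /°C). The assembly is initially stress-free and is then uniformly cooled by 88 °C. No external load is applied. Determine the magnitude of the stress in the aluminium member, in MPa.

σ ≈ 17.2 MPa (tensile)

The aluminium has the larger α, so on cooling it would change length more than the copper if both were free. The rigid plates force a common final length, so the aluminium is put into tension and the copper into compression, with equal and opposite forces P (no external load).
Compatibility of the two members (thermal + elastic change equal): (α₁ − α₂)ΔT = P·[1/(A₁E₁) + 1/(A₂E₂)].
|α₁ − α₂|·ΔT = 6.3×10⁻⁶ × 88 = 0.0005544.
1/(A₁E₁) + 1/(A₂E₂) = 1/(2050×69×10³) + 1/(1025×113×10³) = 1.57×10⁻⁸ N⁻¹.
P = 0.0005544 / 1.57×10⁻⁸ = 35300 N = 35.3 kN.
σ_{aluminium} = P/A₁ = 35300/2050 = 17.22 MPa, tensile.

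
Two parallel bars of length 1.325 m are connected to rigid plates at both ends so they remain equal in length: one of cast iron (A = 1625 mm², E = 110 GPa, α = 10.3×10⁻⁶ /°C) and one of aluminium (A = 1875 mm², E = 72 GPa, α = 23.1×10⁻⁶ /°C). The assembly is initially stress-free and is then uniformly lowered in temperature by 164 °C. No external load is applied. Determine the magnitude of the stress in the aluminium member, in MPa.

Equilibrium of a rigid end plate with no external load gives equal and opposite internal forces ±P in the two members. Since α_{aluminium} > α_{cast iron}, cooling drives the aluminium into tension and the cast iron into compression.
Setting the final lengths equal and cancelling L: (α₁ − α₂)ΔT = P/(A₁E₁) + P/(A₂E₂).
|α₁ − α₂|·ΔT = 12.8×10⁻⁶ × 164 = 0.002099.
1/(A₁E₁) + 1/(A₂E₂) = 1/(1625×110×10³) + 1/(1875×72×10³) = 1.3×10⁻⁸ N⁻¹.
So P = 0.002099 / 1.3×10⁻⁸ = 161.5 kN.
σ_{aluminium} = P/A₂ = 161500/1875 = 86.11 MPa, tensile.

σ ≈ 86.1 MPa (tensile)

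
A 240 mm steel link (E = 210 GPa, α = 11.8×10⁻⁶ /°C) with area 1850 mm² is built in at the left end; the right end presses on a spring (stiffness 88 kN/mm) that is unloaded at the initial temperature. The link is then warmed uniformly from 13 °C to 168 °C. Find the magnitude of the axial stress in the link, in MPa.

σ ≈ 19.8 MPa (compressive)

Free thermal expansion: δ_free = αΔT L = 11.8×10⁻⁶ × 155 × 240 = 0.439 mm.
Let P be the compressive force at the spring. The link shortens elastically by PL/(AE) and the spring compresses by P/k; together these equal δ_free.
So P = δ_free / [L/(AE) + 1/k] = 0.439 / [ 240/(1850×210×10³) + 1/(88×10³) ].
P = 0.439 / 1.198×10⁻⁵ = 36640 N.
σ = P/A = 36640/1850 = 19.8 MPa.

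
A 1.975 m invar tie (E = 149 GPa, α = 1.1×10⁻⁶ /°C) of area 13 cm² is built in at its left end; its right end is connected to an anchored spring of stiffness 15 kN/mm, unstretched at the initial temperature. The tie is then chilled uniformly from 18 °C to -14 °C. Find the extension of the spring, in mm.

δ ≈ 0.0603 mm

Free thermal contraction: δ_free = αΔT L = 1.1×10⁻⁶ × 32 × 1975 = 0.06952 mm.
Let P be the tensile force in the spring. The tie extends elastically by PL/(AE) and the spring stretches by P/k; together these equal δ_free.
P [ L/(AE) + 1/k ] = δ_free → P [ 1975/(1300×149×10³) + 1/(15×10³) ] = 0.06952.
P = 0.06952 / 7.686×10⁻⁵ = 904.5 N.
Spring extension = P/k = 904.5/(15×10³) = 0.0603 mm.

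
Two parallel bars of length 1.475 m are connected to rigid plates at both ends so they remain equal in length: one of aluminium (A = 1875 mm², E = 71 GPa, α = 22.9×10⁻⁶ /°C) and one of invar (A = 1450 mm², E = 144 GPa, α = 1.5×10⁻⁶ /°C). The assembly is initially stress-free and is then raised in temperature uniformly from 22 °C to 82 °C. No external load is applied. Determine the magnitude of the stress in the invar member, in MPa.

Equilibrium of a rigid end plate with no external load gives equal and opposite internal forces ±P in the two members. Since α_{aluminium} > α_{invar}, heating drives the aluminium into compression and the invar into tension.
Compatibility of the two members (thermal + elastic change equal): (α₁ − α₂)ΔT = P·[1/(A₁E₁) + 1/(A₂E₂)].
|α₁ − α₂|·ΔT = 21.4×10⁻⁶ × 60 = 0.001284.
1/(A₁E₁) + 1/(A₂E₂) = 1/(1875×71×10³) + 1/(1450×144×10³) = 1.23×10⁻⁸ N⁻¹.
P = 0.001284 / 1.23×10⁻⁸ = 104400 N = 104.4 kN.
σ_{invar} = P/A₂ = 104400/1450 = 71.99 MPa, tensile.

σ ≈ 72 MPa (tensile)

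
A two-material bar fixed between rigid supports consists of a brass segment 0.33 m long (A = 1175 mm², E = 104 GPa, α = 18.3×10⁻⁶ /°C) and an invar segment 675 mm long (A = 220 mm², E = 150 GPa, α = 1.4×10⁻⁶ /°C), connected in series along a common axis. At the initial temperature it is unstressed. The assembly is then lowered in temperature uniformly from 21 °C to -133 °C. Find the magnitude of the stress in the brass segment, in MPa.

σ ≈ 39.5 MPa (tensile)

With the walls removed the bar would change length by δ_free = Σ αᵢΔT Lᵢ = 18.3×10⁻⁶×154×330 + 1.4×10⁻⁶×154×675 = 1.076 mm.
The rigid supports impose zero overall length change; the single axial force P common to all segments must satisfy P Σ Lᵢ/(AᵢEᵢ) = δ_free.
The series flexibility is Σ Lᵢ/(AᵢEᵢ) = 330/(1175×104×10³) + 675/(220×150×10³) = 2.316×10⁻⁵ mm/N.
P = 1.076 / 2.316×10⁻⁵ = 46450 N = 46.45 kN, tensile.
σ_{brass} = P / A = 46450 / 1175 = 39.53 MPa.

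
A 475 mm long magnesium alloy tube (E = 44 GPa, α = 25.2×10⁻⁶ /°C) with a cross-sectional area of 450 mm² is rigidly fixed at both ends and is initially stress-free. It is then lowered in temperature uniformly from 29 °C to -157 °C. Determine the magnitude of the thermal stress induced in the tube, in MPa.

σ ≈ 206 MPa (tensile)

With length fixed, the mechanical strain must cancel the thermal strain αΔT = 25.2×10⁻⁶ × 186 = 4687.2×10⁻⁶.
The stress required to suppress this strain is σ = Eε = 44×10³ × 4687.2×10⁻⁶ = 206.2 MPa, tensile since the tube is trying to contract.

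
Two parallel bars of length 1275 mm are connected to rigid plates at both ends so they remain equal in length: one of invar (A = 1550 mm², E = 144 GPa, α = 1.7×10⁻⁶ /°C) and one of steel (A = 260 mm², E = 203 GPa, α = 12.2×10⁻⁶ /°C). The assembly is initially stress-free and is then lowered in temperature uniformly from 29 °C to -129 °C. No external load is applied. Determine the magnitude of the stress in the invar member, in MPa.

σ ≈ 45.7 MPa (compressive)

Both members must finish at the same length. With the larger α, the steel tends to over-contract; the plates restrain it, putting the steel in tension and the invar in compression. With no external load the two internal forces are equal and opposite, magnitude P.
Equating the net (thermal + elastic) strains gives |α₁ − α₂|·ΔT = P·[1/(A₁E₁) + 1/(A₂E₂)].
|α₁ − α₂|·ΔT = 10.5×10⁻⁶ × 158 = 0.001659.
1/(A₁E₁) + 1/(A₂E₂) = 1/(1550×144×10³) + 1/(260×203×10³) = 2.343×10⁻⁸ N⁻¹.
So P = 0.001659 / 2.343×10⁻⁸ = 70.82 kN.
σ_{invar} = P/A₁ = 70820/1550 = 45.69 MPa, compressive.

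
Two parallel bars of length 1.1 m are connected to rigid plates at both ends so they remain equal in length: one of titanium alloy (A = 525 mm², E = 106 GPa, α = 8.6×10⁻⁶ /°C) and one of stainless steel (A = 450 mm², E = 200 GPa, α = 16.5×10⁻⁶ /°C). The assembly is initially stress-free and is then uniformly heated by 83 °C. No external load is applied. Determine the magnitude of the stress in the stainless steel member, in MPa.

σ ≈ 50.1 MPa (compressive)

Both members must finish at the same length. With the larger α, the stainless steel tends to over-expand; the plates restrain it, putting the stainless steel in compression and the titanium alloy in tension. With no external load the two internal forces are equal and opposite, magnitude P.
Setting the final lengths equal and cancelling L: (α₁ − α₂)ΔT = P/(A₁E₁) + P/(A₂E₂).
|α₁ − α₂|·ΔT = 7.9×10⁻⁶ × 83 = 0.0006557.
1/(A₁E₁) + 1/(A₂E₂) = 1/(525×106×10³) + 1/(450×200×10³) = 2.908×10⁻⁸ N⁻¹.
So P = 0.0006557 / 2.908×10⁻⁸ = 22.55 kN.
σ_{stainless steel} = P/A₂ = 22550/450 = 50.11 MPa, compressive.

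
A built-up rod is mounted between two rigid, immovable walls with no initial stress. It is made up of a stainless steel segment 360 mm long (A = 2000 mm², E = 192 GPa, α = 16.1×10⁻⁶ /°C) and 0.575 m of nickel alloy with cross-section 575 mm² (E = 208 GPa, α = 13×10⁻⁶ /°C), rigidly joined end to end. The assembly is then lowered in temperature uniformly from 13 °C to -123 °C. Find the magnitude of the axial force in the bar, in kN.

P ≈ 314 kN (tensile)

Free thermal contraction of the whole bar: Σ αᵢΔT Lᵢ = 16.1×10⁻⁶×136×360 + 13×10⁻⁶×136×575 = 1.805 mm.
Since the ends are fixed, an axial force P builds up, equal in every segment, with P · Σ Lᵢ/(AᵢEᵢ) = δ_free.
Σ Lᵢ/(AᵢEᵢ) = 360/(2000×192×10³) + 575/(575×208×10³) = 5.745×10⁻⁶ mm/N.
Hence P = δ_free / Σ(L/AE) = 1.805/5.745×10⁻⁶ = 314.2 kN (tensile).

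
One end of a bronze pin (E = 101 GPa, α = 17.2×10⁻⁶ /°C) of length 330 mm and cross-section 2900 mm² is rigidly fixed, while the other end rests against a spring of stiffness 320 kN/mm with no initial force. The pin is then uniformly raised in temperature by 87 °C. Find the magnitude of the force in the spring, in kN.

The unrestrained thermal change is αΔT L = 17.2×10⁻⁶ × 87 × 330 = 0.4938 mm.
With a force P in the spring, the elastic change of the pin is PL/(AE) and that of the spring is P/k; compatibility requires their sum to equal δ_free.
So P = δ_free / [L/(AE) + 1/k] = 0.4938 / [ 330/(2900×101×10³) + 1/(320×10³) ].
P = 0.4938 / 4.252×10⁻⁶ = 116100 N.

P ≈ 116 kN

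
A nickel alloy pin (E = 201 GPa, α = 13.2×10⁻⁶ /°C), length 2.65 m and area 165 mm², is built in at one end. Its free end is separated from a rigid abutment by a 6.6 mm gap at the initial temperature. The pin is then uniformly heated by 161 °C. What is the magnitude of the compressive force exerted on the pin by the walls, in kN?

P ≈ 0 kN

Free thermal elongation = αΔT L = 13.2×10⁻⁶ × 161 × 2650 = 5.632 mm.
Since δ_free = 5.63 mm is less than the 6.6 mm gap, the pin never touches the wall. No axial force develops.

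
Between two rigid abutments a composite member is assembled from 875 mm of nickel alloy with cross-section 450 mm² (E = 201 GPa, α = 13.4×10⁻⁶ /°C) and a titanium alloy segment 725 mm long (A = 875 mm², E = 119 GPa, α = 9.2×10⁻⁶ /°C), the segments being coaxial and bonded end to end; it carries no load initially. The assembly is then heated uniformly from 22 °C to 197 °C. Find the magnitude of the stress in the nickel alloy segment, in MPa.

σ ≈ 430 MPa (compressive)

With the walls removed the bar would change length by δ_free = Σ αᵢΔT Lᵢ = 13.4×10⁻⁶×175×875 + 9.2×10⁻⁶×175×725 = 3.219 mm.
Since the ends are fixed, an axial force P builds up, equal in every segment, with P · Σ Lᵢ/(AᵢEᵢ) = δ_free.
Σ Lᵢ/(AᵢEᵢ) = 875/(450×201×10³) + 725/(875×119×10³) = 1.664×10⁻⁵ mm/N.
So P = 3.219 / 1.664×10⁻⁵ = 193.5 kN, compressive.
σ_{nickel alloy} = P / A = 193500 / 450 = 430 MPa.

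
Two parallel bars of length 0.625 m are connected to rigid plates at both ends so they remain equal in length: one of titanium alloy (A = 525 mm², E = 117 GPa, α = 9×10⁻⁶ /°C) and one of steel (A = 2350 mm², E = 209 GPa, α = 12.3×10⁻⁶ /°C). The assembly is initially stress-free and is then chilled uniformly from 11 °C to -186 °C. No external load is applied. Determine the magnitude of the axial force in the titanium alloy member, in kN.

P ≈ 35.5 kN (compressive in the titanium alloy)

The steel has the larger α, so on cooling it would change length more than the titanium alloy if both were free. The rigid plates force a common final length, so the steel is put into tension and the titanium alloy into compression, with equal and opposite forces P (no external load).
Equating the net (thermal + elastic) strains gives |α₁ − α₂|·ΔT = P·[1/(A₁E₁) + 1/(A₂E₂)].
|α₁ − α₂|·ΔT = 3.3×10⁻⁶ × 197 = 0.0006501.
1/(A₁E₁) + 1/(A₂E₂) = 1/(525×117×10³) + 1/(2350×209×10³) = 1.832×10⁻⁸ N⁻¹.
P = 0.0006501 / 1.832×10⁻⁸ = 35490 N = 35.49 kN.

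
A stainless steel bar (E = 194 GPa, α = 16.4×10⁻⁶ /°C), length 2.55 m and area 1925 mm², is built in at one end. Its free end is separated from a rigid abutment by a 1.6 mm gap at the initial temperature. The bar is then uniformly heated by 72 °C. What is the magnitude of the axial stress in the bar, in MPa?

σ ≈ 107 MPa (compressive)

Free thermal elongation = αΔT L = 16.4×10⁻⁶ × 72 × 2550 = 3.011 mm.
After closing the 1.6 mm clearance, 3.011 − 1.6 = 1.411 mm of expansion remains to be suppressed by the wall.
That suppressed elongation corresponds to σ = E·Δ/L = 194×10³ × 1.411/2550 = 107.3 MPa.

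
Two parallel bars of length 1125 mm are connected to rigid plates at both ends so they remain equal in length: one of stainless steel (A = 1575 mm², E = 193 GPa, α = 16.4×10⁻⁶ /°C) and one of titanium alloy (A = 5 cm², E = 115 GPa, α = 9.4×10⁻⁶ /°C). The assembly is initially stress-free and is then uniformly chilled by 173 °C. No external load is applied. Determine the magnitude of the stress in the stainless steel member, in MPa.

σ ≈ 37.2 MPa (tensile)

Both members must finish at the same length. With the larger α, the stainless steel tends to over-contract; the plates restrain it, putting the stainless steel in tension and the titanium alloy in compression. With no external load the two internal forces are equal and opposite, magnitude P.
Compatibility of the two members (thermal + elastic change equal): (α₁ − α₂)ΔT = P·[1/(A₁E₁) + 1/(A₂E₂)].
|α₁ − α₂|·ΔT = 7×10⁻⁶ × 173 = 0.001211.
1/(A₁E₁) + 1/(A₂E₂) = 1/(1575×193×10³) + 1/(500×115×10³) = 2.068×10⁻⁸ N⁻¹.
P = 0.001211 / 2.068×10⁻⁸ = 58560 N = 58.56 kN.
σ_{stainless steel} = P/A₁ = 58560/1575 = 37.18 MPa, tensile.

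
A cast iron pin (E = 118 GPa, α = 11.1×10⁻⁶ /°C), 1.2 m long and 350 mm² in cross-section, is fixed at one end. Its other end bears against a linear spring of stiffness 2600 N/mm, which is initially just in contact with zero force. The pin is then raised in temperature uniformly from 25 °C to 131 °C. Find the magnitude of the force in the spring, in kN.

P ≈ 3.41 kN

If the spring were absent the pin would lengthen by αΔT L = 11.1×10⁻⁶ × 106 × 1200 = 1.412 mm.
Let P be the compressive force at the spring. The pin shortens elastically by PL/(AE) and the spring compresses by P/k; together these equal δ_free.
P [ L/(AE) + 1/k ] = δ_free → P [ 1200/(350×118×10³) + 1/(2600) ] = 1.412.
P = 1.412 / 0.0004137 = 3413 N.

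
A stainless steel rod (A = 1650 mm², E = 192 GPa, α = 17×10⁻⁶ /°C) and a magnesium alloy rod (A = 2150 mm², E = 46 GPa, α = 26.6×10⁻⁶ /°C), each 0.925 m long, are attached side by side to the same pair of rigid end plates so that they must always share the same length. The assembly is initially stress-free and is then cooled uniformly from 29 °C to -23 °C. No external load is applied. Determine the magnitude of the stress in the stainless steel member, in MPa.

Both members must finish at the same length. With the larger α, the magnesium alloy tends to over-contract; the plates restrain it, putting the magnesium alloy in tension and the stainless steel in compression. With no external load the two internal forces are equal and opposite, magnitude P.
Equating the net (thermal + elastic) strains gives |α₁ − α₂|·ΔT = P·[1/(A₁E₁) + 1/(A₂E₂)].
|α₁ − α₂|·ΔT = 9.6×10⁻⁶ × 52 = 0.0004992.
1/(A₁E₁) + 1/(A₂E₂) = 1/(1650×192×10³) + 1/(2150×46×10³) = 1.327×10⁻⁸ N⁻¹.
So P = 0.0004992 / 1.327×10⁻⁸ = 37.62 kN.
σ_{stainless steel} = P/A₁ = 37620/1650 = 22.8 MPa, compressive.

σ ≈ 22.8 MPa (compressive)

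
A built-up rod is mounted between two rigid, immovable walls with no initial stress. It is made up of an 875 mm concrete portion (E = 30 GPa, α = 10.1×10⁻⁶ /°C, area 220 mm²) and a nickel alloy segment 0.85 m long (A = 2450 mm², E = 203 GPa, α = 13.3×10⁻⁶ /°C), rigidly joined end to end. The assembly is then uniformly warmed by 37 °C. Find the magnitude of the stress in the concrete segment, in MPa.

Free thermal expansion of the whole bar: Σ αᵢΔT Lᵢ = 10.1×10⁻⁶×37×875 + 13.3×10⁻⁶×37×850 = 0.7453 mm.
The walls prevent any net length change, so an axial force P (same in every segment) develops. Compatibility: P · Σ Lᵢ/(AᵢEᵢ) = δ_free.
The series flexibility is Σ Lᵢ/(AᵢEᵢ) = 875/(220×30×10³) + 850/(2450×203×10³) = 0.0001343 mm/N.
So P = 0.7453 / 0.0001343 = 5.55 kN, compressive.
σ_{concrete} = P / A = 5550 / 220 = 25.23 MPa.

σ ≈ 25.2 MPa (compressive)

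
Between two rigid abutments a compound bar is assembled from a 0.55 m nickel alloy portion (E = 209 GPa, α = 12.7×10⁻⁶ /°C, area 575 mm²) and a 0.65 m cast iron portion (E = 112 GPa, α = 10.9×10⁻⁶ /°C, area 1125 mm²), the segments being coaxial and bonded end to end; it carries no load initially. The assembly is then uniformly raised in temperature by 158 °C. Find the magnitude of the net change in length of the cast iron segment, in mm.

Free thermal expansion of the whole bar: Σ αᵢΔT Lᵢ = 12.7×10⁻⁶×158×550 + 10.9×10⁻⁶×158×650 = 2.223 mm.
Since the ends are fixed, an axial force P builds up, equal in every segment, with P · Σ Lᵢ/(AᵢEᵢ) = δ_free.
Σ Lᵢ/(AᵢEᵢ) = 550/(575×209×10³) + 650/(1125×112×10³) = 9.735×10⁻⁶ mm/N.
Hence P = δ_free / Σ(L/AE) = 2.223/9.735×10⁻⁶ = 228.3 kN (compressive).
For the cast iron segment, free thermal change = 10.9×10⁻⁶×158×650 = 1.119 mm and elastic change from P = 228300×650/(1125×112×10³) = 1.178 mm; these oppose, so the net change is 0.0586 mm (segment shortens).

|ΔL| ≈ 0.0586 mm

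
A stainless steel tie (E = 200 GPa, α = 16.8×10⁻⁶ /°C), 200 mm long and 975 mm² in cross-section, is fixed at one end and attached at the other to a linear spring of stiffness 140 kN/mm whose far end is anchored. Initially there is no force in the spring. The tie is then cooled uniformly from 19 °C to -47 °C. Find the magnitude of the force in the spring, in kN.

The unrestrained thermal change is αΔT L = 16.8×10⁻⁶ × 66 × 200 = 0.2218 mm.
Let P be the tensile force in the spring. The tie extends elastically by PL/(AE) and the spring stretches by P/k; together these equal δ_free.
P [ L/(AE) + 1/k ] = δ_free → P [ 200/(975×200×10³) + 1/(140×10³) ] = 0.2218.
P = 0.2218 / 8.168×10⁻⁶ = 27150 N.

P ≈ 27.1 kN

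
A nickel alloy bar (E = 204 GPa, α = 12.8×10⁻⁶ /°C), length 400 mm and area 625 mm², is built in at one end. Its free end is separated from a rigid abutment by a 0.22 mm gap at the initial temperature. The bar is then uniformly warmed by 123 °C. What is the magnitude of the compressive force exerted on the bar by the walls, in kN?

Unrestrained expansion: δ_free = αΔT L = 12.8×10⁻⁶ × 123 × 400 = 0.6298 mm.
The gap closes (δ_free > 0.22 mm) and the wall then resists a further 0.6298 − 0.22 = 0.4098 mm of expansion.
Compatibility: PL/(AE) = 0.4098 mm, so σ = P/A = E × (0.4098/400) = 209 MPa.
P = σA = 209 × 625 = 130.6 kN.

P ≈ 131 kN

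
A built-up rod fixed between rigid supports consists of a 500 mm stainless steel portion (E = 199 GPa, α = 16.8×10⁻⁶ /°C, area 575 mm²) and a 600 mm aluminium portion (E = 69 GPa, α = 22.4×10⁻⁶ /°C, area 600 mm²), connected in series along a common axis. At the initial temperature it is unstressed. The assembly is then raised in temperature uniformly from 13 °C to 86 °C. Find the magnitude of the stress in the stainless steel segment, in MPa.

σ ≈ 147 MPa (compressive)

Free thermal expansion of the whole bar: Σ αᵢΔT Lᵢ = 16.8×10⁻⁶×73×500 + 22.4×10⁻⁶×73×600 = 1.594 mm.
Since the ends are fixed, an axial force P builds up, equal in every segment, with P · Σ Lᵢ/(AᵢEᵢ) = δ_free.
The series flexibility is Σ Lᵢ/(AᵢEᵢ) = 500/(575×199×10³) + 600/(600×69×10³) = 1.886×10⁻⁵ mm/N.
Hence P = δ_free / Σ(L/AE) = 1.594/1.886×10⁻⁵ = 84.52 kN (compressive).
σ_{stainless steel} = P / A = 84520 / 575 = 147 MPa.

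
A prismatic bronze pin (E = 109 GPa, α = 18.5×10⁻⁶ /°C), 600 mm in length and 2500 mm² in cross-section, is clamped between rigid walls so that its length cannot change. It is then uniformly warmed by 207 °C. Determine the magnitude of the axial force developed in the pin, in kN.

Full restraint means ε = 0, so the stress is σ = EαΔT = 109×10³ × 18.5×10⁻⁶ × 207 = 417.4 MPa.
Then P = σA = 417.4 × 2500 mm² = 1044 kN, compressive.

P ≈ 1040 kN (compressive)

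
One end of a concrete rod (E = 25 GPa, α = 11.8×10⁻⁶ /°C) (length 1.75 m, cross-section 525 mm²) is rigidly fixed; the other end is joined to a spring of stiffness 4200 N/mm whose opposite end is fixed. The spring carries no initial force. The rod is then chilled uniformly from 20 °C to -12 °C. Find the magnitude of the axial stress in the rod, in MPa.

σ ≈ 3.39 MPa (tensile)

The unrestrained thermal change is αΔT L = 11.8×10⁻⁶ × 32 × 1750 = 0.6608 mm.
With a force P in the spring, the elastic change of the rod is PL/(AE) and that of the spring is P/k; compatibility requires their sum to equal δ_free.
So P = δ_free / [L/(AE) + 1/k] = 0.6608 / [ 1750/(525×25×10³) + 1/(4200) ].
P = 0.6608 / 0.0003714 = 1779 N.
σ = P/A = 1779/525 = 3.389 MPa.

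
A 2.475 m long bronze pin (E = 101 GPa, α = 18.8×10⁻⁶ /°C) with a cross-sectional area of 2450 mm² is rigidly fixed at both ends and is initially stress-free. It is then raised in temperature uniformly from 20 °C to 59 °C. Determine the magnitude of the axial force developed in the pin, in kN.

P ≈ 181 kN (compressive)

Full restraint means ε = 0, so the stress is σ = EαΔT = 101×10³ × 18.8×10⁻⁶ × 39 = 74.05 MPa.
Axial force P = σA = 74.05 × 2450 = 181400 N = 181.4 kN, compressive.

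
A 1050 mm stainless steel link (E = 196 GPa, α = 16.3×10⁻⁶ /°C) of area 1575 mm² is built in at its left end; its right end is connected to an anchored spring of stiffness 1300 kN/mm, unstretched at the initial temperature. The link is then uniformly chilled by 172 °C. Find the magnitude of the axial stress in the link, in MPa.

If the spring were absent the link would shorten by αΔT L = 16.3×10⁻⁶ × 172 × 1050 = 2.944 mm.
Let P be the tensile force in the spring. The link extends elastically by PL/(AE) and the spring stretches by P/k; together these equal δ_free.
P [ L/(AE) + 1/k ] = δ_free → P [ 1050/(1575×196×10³) + 1/(1300×10³) ] = 2.944.
P = 2.944 / 4.171×10⁻⁶ = 705800 N.
σ = P/A = 705800/1575 = 448.2 MPa.

σ ≈ 448 MPa (tensile)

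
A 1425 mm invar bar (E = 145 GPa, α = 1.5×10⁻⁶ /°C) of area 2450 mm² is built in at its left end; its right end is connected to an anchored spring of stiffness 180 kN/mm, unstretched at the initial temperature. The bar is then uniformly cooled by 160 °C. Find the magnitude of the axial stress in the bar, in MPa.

Free thermal contraction: δ_free = αΔT L = 1.5×10⁻⁶ × 160 × 1425 = 0.342 mm.
With a force P in the spring, the elastic change of the bar is PL/(AE) and that of the spring is P/k; compatibility requires their sum to equal δ_free.
So P = δ_free / [L/(AE) + 1/k] = 0.342 / [ 1425/(2450×145×10³) + 1/(180×10³) ].
P = 0.342 / 9.567×10⁻⁶ = 35750 N.
σ = P/A = 35750/2450 = 14.59 MPa.

σ ≈ 14.6 MPa (tensile)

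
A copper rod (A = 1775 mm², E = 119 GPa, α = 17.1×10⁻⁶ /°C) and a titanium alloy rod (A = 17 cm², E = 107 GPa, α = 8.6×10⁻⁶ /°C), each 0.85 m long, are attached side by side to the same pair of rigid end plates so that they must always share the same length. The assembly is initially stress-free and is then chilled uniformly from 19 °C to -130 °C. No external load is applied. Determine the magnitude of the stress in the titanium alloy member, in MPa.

σ ≈ 72.8 MPa (compressive)

Equilibrium of a rigid end plate with no external load gives equal and opposite internal forces ±P in the two members. Since α_{copper} > α_{titanium alloy}, cooling drives the copper into tension and the titanium alloy into compression.
Equating the net (thermal + elastic) strains gives |α₁ − α₂|·ΔT = P·[1/(A₁E₁) + 1/(A₂E₂)].
|α₁ − α₂|·ΔT = 8.5×10⁻⁶ × 149 = 0.001267.
1/(A₁E₁) + 1/(A₂E₂) = 1/(1775×119×10³) + 1/(1700×107×10³) = 1.023×10⁻⁸ N⁻¹.
P = 0.001267 / 1.023×10⁻⁸ = 123800 N = 123.8 kN.
σ_{titanium alloy} = P/A₂ = 123800/1700 = 72.81 MPa, compressive.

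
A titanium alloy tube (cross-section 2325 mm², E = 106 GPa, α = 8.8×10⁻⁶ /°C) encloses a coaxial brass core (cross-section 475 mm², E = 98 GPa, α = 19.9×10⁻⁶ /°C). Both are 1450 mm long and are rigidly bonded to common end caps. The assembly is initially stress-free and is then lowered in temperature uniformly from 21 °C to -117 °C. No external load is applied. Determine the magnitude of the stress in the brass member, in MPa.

The brass has the larger α, so on cooling it would change length more than the titanium alloy if both were free. The rigid plates force a common final length, so the brass is put into tension and the titanium alloy into compression, with equal and opposite forces P (no external load).
Equating the net (thermal + elastic) strains gives |α₁ − α₂|·ΔT = P·[1/(A₁E₁) + 1/(A₂E₂)].
|α₁ − α₂|·ΔT = 11.1×10⁻⁶ × 138 = 0.001532.
1/(A₁E₁) + 1/(A₂E₂) = 1/(2325×106×10³) + 1/(475×98×10³) = 2.554×10⁻⁸ N⁻¹.
P = 0.001532 / 2.554×10⁻⁸ = 59980 N = 59.98 kN.
σ_{brass} = P/A₂ = 59980/475 = 126.3 MPa, tensile.

σ ≈ 126 MPa (tensile)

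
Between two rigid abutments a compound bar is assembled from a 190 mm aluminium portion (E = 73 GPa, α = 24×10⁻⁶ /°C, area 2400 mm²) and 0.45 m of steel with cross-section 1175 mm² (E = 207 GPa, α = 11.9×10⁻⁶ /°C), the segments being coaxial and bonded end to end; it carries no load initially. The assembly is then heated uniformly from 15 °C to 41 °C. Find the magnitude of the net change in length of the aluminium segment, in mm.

|ΔL| ≈ 0.0233 mm

Free thermal expansion of the whole bar: Σ αᵢΔT Lᵢ = 24×10⁻⁶×26×190 + 11.9×10⁻⁶×26×450 = 0.2578 mm.
The walls prevent any net length change, so an axial force P (same in every segment) develops. Compatibility: P · Σ Lᵢ/(AᵢEᵢ) = δ_free.
Σ Lᵢ/(AᵢEᵢ) = 190/(2400×73×10³) + 450/(1175×207×10³) = 2.935×10⁻⁶ mm/N.
Hence P = δ_free / Σ(L/AE) = 0.2578/2.935×10⁻⁶ = 87.84 kN (compressive).
For the aluminium segment, free thermal change = 24×10⁻⁶×26×190 = 0.1186 mm and elastic change from P = 87840×190/(2400×73×10³) = 0.09527 mm; these oppose, so the net change is 0.0233 mm (segment lengthens).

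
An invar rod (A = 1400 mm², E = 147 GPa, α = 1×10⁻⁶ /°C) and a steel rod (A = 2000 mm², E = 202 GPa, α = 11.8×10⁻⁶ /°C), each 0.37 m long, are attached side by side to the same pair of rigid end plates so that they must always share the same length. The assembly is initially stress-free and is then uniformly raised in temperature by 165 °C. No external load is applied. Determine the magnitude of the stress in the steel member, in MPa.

Equilibrium of a rigid end plate with no external load gives equal and opposite internal forces ±P in the two members. Since α_{steel} > α_{invar}, heating drives the steel into compression and the invar into tension.
Equating the net (thermal + elastic) strains gives |α₁ − α₂|·ΔT = P·[1/(A₁E₁) + 1/(A₂E₂)].
|α₁ − α₂|·ΔT = 10.8×10⁻⁶ × 165 = 0.001782.
1/(A₁E₁) + 1/(A₂E₂) = 1/(1400×147×10³) + 1/(2000×202×10³) = 7.334×10⁻⁹ N⁻¹.
So P = 0.001782 / 7.334×10⁻⁹ = 243 kN.
σ_{steel} = P/A₂ = 243000/2000 = 121.5 MPa, compressive.

σ ≈ 121 MPa (compressive)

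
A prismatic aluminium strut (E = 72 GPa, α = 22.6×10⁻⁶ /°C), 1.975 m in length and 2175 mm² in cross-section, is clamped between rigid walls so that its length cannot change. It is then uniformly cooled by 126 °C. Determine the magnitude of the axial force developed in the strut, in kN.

Full restraint means ε = 0, so the stress is σ = EαΔT = 72×10³ × 22.6×10⁻⁶ × 126 = 205 MPa.
Then P = σA = 205 × 2175 mm² = 445.9 kN, tensile.

P ≈ 446 kN (tensile)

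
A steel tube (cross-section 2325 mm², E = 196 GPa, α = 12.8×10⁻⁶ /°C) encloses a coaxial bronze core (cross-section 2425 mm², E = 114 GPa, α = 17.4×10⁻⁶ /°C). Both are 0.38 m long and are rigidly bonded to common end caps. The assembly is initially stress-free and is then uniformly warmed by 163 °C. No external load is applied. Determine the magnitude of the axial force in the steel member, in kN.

Both members must finish at the same length. With the larger α, the bronze tends to over-expand; the plates restrain it, putting the bronze in compression and the steel in tension. With no external load the two internal forces are equal and opposite, magnitude P.
Equating the net (thermal + elastic) strains gives |α₁ − α₂|·ΔT = P·[1/(A₁E₁) + 1/(A₂E₂)].
|α₁ − α₂|·ΔT = 4.6×10⁻⁶ × 163 = 0.0007498.
1/(A₁E₁) + 1/(A₂E₂) = 1/(2325×196×10³) + 1/(2425×114×10³) = 5.812×10⁻⁹ N⁻¹.
P = 0.0007498 / 5.812×10⁻⁹ = 129000 N = 129 kN.

P ≈ 129 kN (tensile in the steel)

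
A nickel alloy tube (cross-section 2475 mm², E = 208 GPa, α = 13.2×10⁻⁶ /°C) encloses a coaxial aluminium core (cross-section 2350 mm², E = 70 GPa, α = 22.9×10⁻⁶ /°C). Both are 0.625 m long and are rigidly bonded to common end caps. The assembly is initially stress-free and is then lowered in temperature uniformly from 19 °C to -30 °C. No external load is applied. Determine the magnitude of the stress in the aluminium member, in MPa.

σ ≈ 25.2 MPa (tensile)

Both members must finish at the same length. With the larger α, the aluminium tends to over-contract; the plates restrain it, putting the aluminium in tension and the nickel alloy in compression. With no external load the two internal forces are equal and opposite, magnitude P.
Equating the net (thermal + elastic) strains gives |α₁ − α₂|·ΔT = P·[1/(A₁E₁) + 1/(A₂E₂)].
|α₁ − α₂|·ΔT = 9.7×10⁻⁶ × 49 = 0.0004753.
1/(A₁E₁) + 1/(A₂E₂) = 1/(2475×208×10³) + 1/(2350×70×10³) = 8.022×10⁻⁹ N⁻¹.
P = 0.0004753 / 8.022×10⁻⁹ = 59250 N = 59.25 kN.
σ_{aluminium} = P/A₂ = 59250/2350 = 25.21 MPa, tensile.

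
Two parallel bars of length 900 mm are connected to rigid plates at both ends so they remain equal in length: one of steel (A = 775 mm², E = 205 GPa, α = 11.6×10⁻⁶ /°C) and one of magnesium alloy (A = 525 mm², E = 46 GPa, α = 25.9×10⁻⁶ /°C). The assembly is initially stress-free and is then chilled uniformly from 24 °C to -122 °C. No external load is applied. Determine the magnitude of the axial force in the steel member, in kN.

P ≈ 43.8 kN (compressive in the steel)

The magnesium alloy has the larger α, so on cooling it would change length more than the steel if both were free. The rigid plates force a common final length, so the magnesium alloy is put into tension and the steel into compression, with equal and opposite forces P (no external load).
Equating the net (thermal + elastic) strains gives |α₁ − α₂|·ΔT = P·[1/(A₁E₁) + 1/(A₂E₂)].
|α₁ − α₂|·ΔT = 14.3×10⁻⁶ × 146 = 0.002088.
1/(A₁E₁) + 1/(A₂E₂) = 1/(775×205×10³) + 1/(525×46×10³) = 4.77×10⁻⁸ N⁻¹.
So P = 0.002088 / 4.77×10⁻⁸ = 43.77 kN.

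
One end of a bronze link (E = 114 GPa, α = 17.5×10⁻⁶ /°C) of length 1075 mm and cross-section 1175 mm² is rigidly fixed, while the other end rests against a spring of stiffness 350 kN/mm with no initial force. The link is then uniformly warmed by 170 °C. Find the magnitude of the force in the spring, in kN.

If the spring were absent the link would lengthen by αΔT L = 17.5×10⁻⁶ × 170 × 1075 = 3.198 mm.
Let P be the compressive force at the spring. The link shortens elastically by PL/(AE) and the spring compresses by P/k; together these equal δ_free.
So P = δ_free / [L/(AE) + 1/k] = 3.198 / [ 1075/(1175×114×10³) + 1/(350×10³) ].
P = 3.198 / 1.088×10⁻⁵ = 293900 N.

P ≈ 294 kN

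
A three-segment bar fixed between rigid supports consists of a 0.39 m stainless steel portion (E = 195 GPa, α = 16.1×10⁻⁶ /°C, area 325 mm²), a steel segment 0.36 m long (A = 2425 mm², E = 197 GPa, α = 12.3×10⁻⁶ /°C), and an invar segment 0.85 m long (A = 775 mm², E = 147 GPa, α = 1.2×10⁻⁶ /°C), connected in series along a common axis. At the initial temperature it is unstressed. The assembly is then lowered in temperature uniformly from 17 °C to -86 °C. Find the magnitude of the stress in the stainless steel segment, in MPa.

With the walls removed the bar would change length by δ_free = Σ αᵢΔT Lᵢ = 16.1×10⁻⁶×103×390 + 12.3×10⁻⁶×103×360 + 1.2×10⁻⁶×103×850 = 1.208 mm.
The walls prevent any net length change, so an axial force P (same in every segment) develops. Compatibility: P · Σ Lᵢ/(AᵢEᵢ) = δ_free.
Σ Lᵢ/(AᵢEᵢ) = 390/(325×195×10³) + 360/(2425×197×10³) + 850/(775×147×10³) = 1.437×10⁻⁵ mm/N.
P = 1.208 / 1.437×10⁻⁵ = 84060 N = 84.06 kN, tensile.
σ_{stainless steel} = P / A = 84060 / 325 = 258.7 MPa.

σ ≈ 259 MPa (tensile)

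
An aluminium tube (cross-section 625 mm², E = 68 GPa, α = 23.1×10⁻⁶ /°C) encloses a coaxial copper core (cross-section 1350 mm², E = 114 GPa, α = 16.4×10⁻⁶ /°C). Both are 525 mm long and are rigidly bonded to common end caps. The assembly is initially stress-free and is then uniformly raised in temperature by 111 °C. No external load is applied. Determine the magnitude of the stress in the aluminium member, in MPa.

Both members must finish at the same length. With the larger α, the aluminium tends to over-expand; the plates restrain it, putting the aluminium in compression and the copper in tension. With no external load the two internal forces are equal and opposite, magnitude P.
Compatibility of the two members (thermal + elastic change equal): (α₁ − α₂)ΔT = P·[1/(A₁E₁) + 1/(A₂E₂)].
|α₁ − α₂|·ΔT = 6.7×10⁻⁶ × 111 = 0.0007437.
1/(A₁E₁) + 1/(A₂E₂) = 1/(625×68×10³) + 1/(1350×114×10³) = 3.003×10⁻⁸ N⁻¹.
So P = 0.0007437 / 3.003×10⁻⁸ = 24.77 kN.
σ_{aluminium} = P/A₁ = 24770/625 = 39.63 MPa, compressive.

σ ≈ 39.6 MPa (compressive)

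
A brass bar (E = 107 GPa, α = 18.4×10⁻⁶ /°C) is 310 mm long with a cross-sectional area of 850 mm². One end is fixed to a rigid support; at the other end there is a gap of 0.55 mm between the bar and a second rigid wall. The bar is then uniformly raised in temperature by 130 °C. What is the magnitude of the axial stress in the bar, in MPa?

Unrestrained expansion: δ_free = αΔT L = 18.4×10⁻⁶ × 130 × 310 = 0.7415 mm.
After closing the 0.55 mm clearance, 0.7415 − 0.55 = 0.1915 mm of expansion remains to be suppressed by the wall.
So σ = E(δ_free − g)/L = 107×10³ × 0.1915/310 = 66.11 MPa.

σ ≈ 66.1 MPa (compressive)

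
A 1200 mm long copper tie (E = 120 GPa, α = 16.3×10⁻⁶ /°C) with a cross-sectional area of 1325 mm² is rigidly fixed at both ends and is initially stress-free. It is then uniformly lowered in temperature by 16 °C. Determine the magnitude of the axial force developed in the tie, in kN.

Full restraint means ε = 0, so the stress is σ = EαΔT = 120×10³ × 16.3×10⁻⁶ × 16 = 31.3 MPa.
Axial force P = σA = 31.3 × 1325 = 41470 N = 41.47 kN, tensile.

P ≈ 41.5 kN (tensile)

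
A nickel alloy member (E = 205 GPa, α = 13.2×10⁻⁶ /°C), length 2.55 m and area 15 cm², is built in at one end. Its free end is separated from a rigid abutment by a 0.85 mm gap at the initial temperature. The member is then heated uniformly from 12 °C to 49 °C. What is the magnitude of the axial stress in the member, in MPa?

If the wall were absent the member would grow by αΔT L = 13.2×10⁻⁶ × 37 × 2550 = 1.245 mm.
The gap closes (δ_free > 0.85 mm) and the wall then resists a further 1.245 − 0.85 = 0.3954 mm of expansion.
Compatibility: PL/(AE) = 0.3954 mm, so σ = P/A = E × (0.3954/2550) = 31.79 MPa.

σ ≈ 31.8 MPa (compressive)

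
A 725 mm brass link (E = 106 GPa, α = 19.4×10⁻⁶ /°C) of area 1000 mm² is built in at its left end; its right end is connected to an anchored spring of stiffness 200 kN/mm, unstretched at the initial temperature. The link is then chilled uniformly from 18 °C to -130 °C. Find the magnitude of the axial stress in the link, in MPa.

σ ≈ 176 MPa (tensile)

Free thermal contraction: δ_free = αΔT L = 19.4×10⁻⁶ × 148 × 725 = 2.082 mm.
With a force P in the spring, the elastic change of the link is PL/(AE) and that of the spring is P/k; compatibility requires their sum to equal δ_free.
So P = δ_free / [L/(AE) + 1/k] = 2.082 / [ 725/(1000×106×10³) + 1/(200×10³) ].
P = 2.082 / 1.184×10⁻⁵ = 175800 N.
σ = P/A = 175800/1000 = 175.8 MPa.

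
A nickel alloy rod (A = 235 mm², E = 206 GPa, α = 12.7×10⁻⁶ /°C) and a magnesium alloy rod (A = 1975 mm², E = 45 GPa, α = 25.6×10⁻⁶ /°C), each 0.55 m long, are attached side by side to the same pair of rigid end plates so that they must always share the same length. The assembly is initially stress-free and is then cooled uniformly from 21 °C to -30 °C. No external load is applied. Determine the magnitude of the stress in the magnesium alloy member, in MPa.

σ ≈ 10.4 MPa (tensile)

Equilibrium of a rigid end plate with no external load gives equal and opposite internal forces ±P in the two members. Since α_{magnesium alloy} > α_{nickel alloy}, cooling drives the magnesium alloy into tension and the nickel alloy into compression.
Setting the final lengths equal and cancelling L: (α₁ − α₂)ΔT = P/(A₁E₁) + P/(A₂E₂).
|α₁ − α₂|·ΔT = 12.9×10⁻⁶ × 51 = 0.0006579.
1/(A₁E₁) + 1/(A₂E₂) = 1/(235×206×10³) + 1/(1975×45×10³) = 3.191×10⁻⁸ N⁻¹.
P = 0.0006579 / 3.191×10⁻⁸ = 20620 N = 20.62 kN.
σ_{magnesium alloy} = P/A₂ = 20620/1975 = 10.44 MPa, tensile.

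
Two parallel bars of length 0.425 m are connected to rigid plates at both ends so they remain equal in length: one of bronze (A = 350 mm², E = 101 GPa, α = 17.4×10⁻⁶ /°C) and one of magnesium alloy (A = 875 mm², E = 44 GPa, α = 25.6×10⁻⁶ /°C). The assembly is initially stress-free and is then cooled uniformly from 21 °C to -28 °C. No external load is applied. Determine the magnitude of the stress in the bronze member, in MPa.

Equilibrium of a rigid end plate with no external load gives equal and opposite internal forces ±P in the two members. Since α_{magnesium alloy} > α_{bronze}, cooling drives the magnesium alloy into tension and the bronze into compression.
Equating the net (thermal + elastic) strains gives |α₁ − α₂|·ΔT = P·[1/(A₁E₁) + 1/(A₂E₂)].
|α₁ − α₂|·ΔT = 8.2×10⁻⁶ × 49 = 0.0004018.
1/(A₁E₁) + 1/(A₂E₂) = 1/(350×101×10³) + 1/(875×44×10³) = 5.426×10⁻⁸ N⁻¹.
So P = 0.0004018 / 5.426×10⁻⁸ = 7.405 kN.
σ_{bronze} = P/A₁ = 7405/350 = 21.16 MPa, compressive.

σ ≈ 21.2 MPa (compressive)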